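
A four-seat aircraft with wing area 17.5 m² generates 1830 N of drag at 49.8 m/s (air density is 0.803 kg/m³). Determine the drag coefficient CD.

CD = 0.105

From D = ½ρv²S·CD, rearranging gives CD = 2D/(ρv²S).
CD = 2 × 1830 / (0.803 × 49.8² × 17.5) = 0.105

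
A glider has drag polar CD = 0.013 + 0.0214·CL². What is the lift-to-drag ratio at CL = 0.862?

CD = 0.013 + 0.0214 × 0.862² = 0.0289
L/D = CL/CD = 0.862 / 0.0289 = 29.8

L/D = 29.8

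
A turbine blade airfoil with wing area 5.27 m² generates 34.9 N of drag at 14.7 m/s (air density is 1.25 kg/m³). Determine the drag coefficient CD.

CD = 0.049

From D = ½ρv²S·CD, rearranging gives CD = 2D/(ρv²S).
CD = 2 × 34.9 / (1.25 × 14.7² × 5.27) = 0.049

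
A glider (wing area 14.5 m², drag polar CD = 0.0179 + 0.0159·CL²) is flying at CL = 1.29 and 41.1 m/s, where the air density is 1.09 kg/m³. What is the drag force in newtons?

CD = 0.0179 + 0.0159 × 1.29² = 0.04436
D = ½ρv²S·CD = ½ × 1.09 × 41.1² × 14.5 × 0.04436 = 592 N

D = 592 N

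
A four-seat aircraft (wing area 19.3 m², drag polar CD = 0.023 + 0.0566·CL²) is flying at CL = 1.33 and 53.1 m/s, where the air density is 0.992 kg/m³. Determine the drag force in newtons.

CD = 0.023 + 0.0566 × 1.33² = 0.1231
D = ½ρv²S·CD = ½ × 0.992 × 53.1² × 19.3 × 0.1231 = 3320 N

D = 3320 N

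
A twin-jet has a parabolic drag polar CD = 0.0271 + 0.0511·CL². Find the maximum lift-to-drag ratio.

(L/D)max = 13.4

For CD = CD0 + K·CL², (L/D)max occurs at CL* = √(CD0/K) and equals 1/(2√(K·CD0)).
(L/D)max = 1/(2√(0.0511 × 0.0271)) = 1/(2 × 0.03721) = 13.4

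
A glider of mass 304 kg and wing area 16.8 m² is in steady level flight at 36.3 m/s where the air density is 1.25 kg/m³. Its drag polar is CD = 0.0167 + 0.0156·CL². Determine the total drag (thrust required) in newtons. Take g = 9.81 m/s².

D = 241 N

Weight W = mg = 304 × 9.81 = 2982.2 N; in level flight L = W.
q = ½ρv² = ½ × 1.25 × 36.3² = 823.6 Pa.
CL = 2W/(ρv²S) = 2×2982.2/(1.25×36.3²×16.8) = 0.2155.
CD = 0.0167 + 0.0156 × 0.2155² = 0.01742.
D = q·S·CD = 823.6 × 16.8 × 0.01742 = 241.1 N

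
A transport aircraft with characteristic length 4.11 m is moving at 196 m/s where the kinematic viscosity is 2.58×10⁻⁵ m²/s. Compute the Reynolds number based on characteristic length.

Re = 3.12×10^7

Re = v·c/ν = 196 × 4.11 / (2.58×10⁻⁵) = 3.12×10^7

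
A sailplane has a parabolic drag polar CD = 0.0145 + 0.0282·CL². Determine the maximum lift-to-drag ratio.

For CD = CD0 + K·CL², (L/D)max occurs at CL* = √(CD0/K) and equals 1/(2√(K·CD0)).
(L/D)max = 1/(2√(0.0282 × 0.0145)) = 1/(2 × 0.02022) = 24.7

(L/D)max = 24.7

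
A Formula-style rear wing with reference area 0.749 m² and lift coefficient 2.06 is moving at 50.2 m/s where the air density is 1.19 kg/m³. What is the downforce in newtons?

L = ½ρv²S·CL = ½ × 1.19 × 50.2² × 0.749 × 2.06 = 2310 N

L = 2310 N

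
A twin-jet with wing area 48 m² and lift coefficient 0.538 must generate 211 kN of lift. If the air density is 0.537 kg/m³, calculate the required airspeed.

v = 174 m/s

L = ½ρv²S·CL ⇒ v = √(2L/(ρ·S·CL))
v = √(2 × 2.11×10^5 / (0.537 × 48 × 0.538)) = √30430 = 174 m/s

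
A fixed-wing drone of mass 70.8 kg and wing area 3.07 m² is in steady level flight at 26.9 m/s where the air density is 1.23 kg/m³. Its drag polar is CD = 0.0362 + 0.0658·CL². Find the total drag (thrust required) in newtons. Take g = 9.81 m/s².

D = 72.7 N

Level flight ⇒ L = W = m·g = 70.8 × 9.81 = 694.55 N.
q = ½ρv² = ½ × 1.23 × 26.9² = 445 Pa.
CL = 2W/(ρv²S) = 2×694.55/(1.23×26.9²×3.07) = 0.5084.
CD = 0.0362 + 0.0658 × 0.5084² = 0.05321.
D = q·S·CD = 445 × 3.07 × 0.05321 = 72.69 N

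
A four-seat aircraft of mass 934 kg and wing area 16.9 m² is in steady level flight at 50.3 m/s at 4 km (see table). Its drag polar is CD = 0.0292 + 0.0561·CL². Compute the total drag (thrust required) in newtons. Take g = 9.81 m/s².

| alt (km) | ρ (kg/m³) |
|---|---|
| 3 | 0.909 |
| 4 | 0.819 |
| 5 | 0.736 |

D = 780 N

At 4 km, from the table: ρ = 0.819 kg/m³.
Level flight ⇒ L = W = m·g = 934 × 9.81 = 9162.5 N.
q = ½ρv² = ½ × 0.819 × 50.3² = 1036 Pa.
Required CL = L/(qS) = 9162.5/(1036·16.9) = 0.5233.
CD = 0.0292 + 0.0561 × 0.5233² = 0.04456.
D = q·S·CD = 1036 × 16.9 × 0.04456 = 780.3 N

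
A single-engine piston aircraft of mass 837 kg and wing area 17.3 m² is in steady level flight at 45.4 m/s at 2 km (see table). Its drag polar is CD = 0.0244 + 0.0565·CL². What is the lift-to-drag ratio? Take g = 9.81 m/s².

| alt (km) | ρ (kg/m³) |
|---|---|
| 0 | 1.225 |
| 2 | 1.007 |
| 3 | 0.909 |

At 2 km, from the table: ρ = 1.007 kg/m³.
Level flight ⇒ L = W = m·g = 837 × 9.81 = 8211 N.
q = ½ρv² = ½ × 1.007 × 45.4² = 1038 Pa.
CL = W/(q·S) = 8211 / (1038 × 17.3) = 0.4573.
CD = 0.0244 + 0.0565 × 0.4573² = 0.03622.
L/D = CL/CD = 0.4573 / 0.03622 = 12.6

L/D = 12.6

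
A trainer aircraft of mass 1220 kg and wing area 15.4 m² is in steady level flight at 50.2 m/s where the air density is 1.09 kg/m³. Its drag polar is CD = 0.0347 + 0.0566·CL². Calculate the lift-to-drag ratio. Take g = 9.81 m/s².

L/D = 10.7

In steady level flight, lift balances weight: W = mg = 1220 × 9.81 = 11968 N.
Dynamic pressure q = 0.5 × 1.09 × 50.2² = 1373 Pa.
CL = 2W/(ρv²S) = 2×11968/(1.09×50.2²×15.4) = 0.5659.
CD = 0.0347 + 0.0566 × 0.5659² = 0.05282.
L/D = CL/CD = 0.5659 / 0.05282 = 10.7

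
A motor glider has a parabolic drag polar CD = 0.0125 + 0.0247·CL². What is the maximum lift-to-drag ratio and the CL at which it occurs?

(L/D)max = 28.5, at CL = 0.711

For CD = CD0 + K·CL², (L/D)max occurs at CL* = √(CD0/K) and equals 1/(2√(K·CD0)).
(L/D)max = 1/(2√(0.0247 × 0.0125)) = 1/(2 × 0.01757) = 28.5
CL* = √(0.0125/0.0247) = 0.711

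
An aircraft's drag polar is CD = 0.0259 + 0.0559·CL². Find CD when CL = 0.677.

CD = 0.0515

CD = 0.0259 + 0.0559 × 0.677² = 0.0259 + 0.02562 = 0.0515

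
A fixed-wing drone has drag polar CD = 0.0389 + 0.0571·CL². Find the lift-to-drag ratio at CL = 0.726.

CD = 0.0389 + 0.0571 × 0.726² = 0.069
L/D = CL/CD = 0.726 / 0.069 = 10.5

L/D = 10.5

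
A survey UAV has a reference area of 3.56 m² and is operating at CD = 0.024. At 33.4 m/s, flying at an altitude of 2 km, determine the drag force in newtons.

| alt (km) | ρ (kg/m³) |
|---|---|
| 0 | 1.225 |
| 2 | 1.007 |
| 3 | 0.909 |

At 2 km, from the table: ρ = 1.007 kg/m³.
Dynamic pressure q = ½ρv² = ½ × 1.007 × 33.4² = 561.7 Pa.
D = q·S·CD = 561.7 × 3.56 × 0.024 = 48 N

D = 48 N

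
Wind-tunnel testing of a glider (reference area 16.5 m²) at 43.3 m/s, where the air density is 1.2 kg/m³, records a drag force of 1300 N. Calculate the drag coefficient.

CD = 0.07

From D = ½ρv²S·CD, rearranging gives CD = 2D/(ρv²S).
CD = 2 × 1300 / (1.2 × 43.3² × 16.5) = 0.07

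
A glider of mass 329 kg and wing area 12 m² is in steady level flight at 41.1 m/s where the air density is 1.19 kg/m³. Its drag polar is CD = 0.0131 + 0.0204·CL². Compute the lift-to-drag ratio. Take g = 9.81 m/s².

Level flight ⇒ L = W = m·g = 329 × 9.81 = 3227.5 N.
q = ½ρv² = ½ × 1.19 × 41.1² = 1005 Pa.
Required CL = L/(qS) = 3227.5/(1005·12) = 0.2676.
CD = 0.0131 + 0.0204 × 0.2676² = 0.01456.
L/D = CL/CD = 0.2676 / 0.01456 = 18.4

L/D = 18.4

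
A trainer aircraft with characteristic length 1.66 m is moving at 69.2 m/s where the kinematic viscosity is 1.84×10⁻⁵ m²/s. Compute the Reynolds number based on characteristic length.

Re = 6.24×10^6

Re = v·c/ν = 69.2 × 1.66 / (1.84×10⁻⁵) = 6.24×10^6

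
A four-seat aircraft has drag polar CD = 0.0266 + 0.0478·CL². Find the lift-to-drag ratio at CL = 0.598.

CD = 0.0266 + 0.0478 × 0.598² = 0.04369
L/D = CL/CD = 0.598 / 0.04369 = 13.7

L/D = 13.7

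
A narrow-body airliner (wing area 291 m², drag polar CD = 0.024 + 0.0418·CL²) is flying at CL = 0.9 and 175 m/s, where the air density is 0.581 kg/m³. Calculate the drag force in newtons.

CD = 0.024 + 0.0418 × 0.9² = 0.05786
D = ½ρv²S·CD = ½ × 0.581 × 175² × 291 × 0.05786 = 1.5×10^5 N

D = 1.5×10^5 N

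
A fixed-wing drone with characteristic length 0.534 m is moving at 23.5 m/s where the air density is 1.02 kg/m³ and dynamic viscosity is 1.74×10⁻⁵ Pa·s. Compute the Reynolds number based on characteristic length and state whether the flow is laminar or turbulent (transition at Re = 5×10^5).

Re = 7.36×10^5 (turbulent)

Re = ρ·v·c/μ = 1.02 × 23.5 × 0.534 / (1.74×10⁻⁵) = 7.36×10^5
Since 7.36×10^5 > 5×10^5, the flow is turbulent.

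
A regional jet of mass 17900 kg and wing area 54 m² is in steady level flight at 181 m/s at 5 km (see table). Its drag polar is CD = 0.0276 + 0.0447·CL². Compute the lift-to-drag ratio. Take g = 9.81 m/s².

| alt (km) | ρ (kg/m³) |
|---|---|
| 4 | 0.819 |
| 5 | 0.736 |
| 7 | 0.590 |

L/D = 8.74

At 5 km, from the table: ρ = 0.736 kg/m³.
In steady level flight, lift balances weight: W = mg = 17900 × 9.81 = 1.756×10^5 N.
Dynamic pressure q = 0.5 × 0.736 × 181² = 12060 Pa.
CL = W/(q·S) = 1.756×10^5 / (12060 × 54) = 0.2697.
CD = 0.0276 + 0.0447 × 0.2697² = 0.03085.
L/D = CL/CD = 0.2697 / 0.03085 = 8.74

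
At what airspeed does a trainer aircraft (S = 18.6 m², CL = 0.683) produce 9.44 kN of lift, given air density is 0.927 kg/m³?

L = ½ρv²S·CL ⇒ v = √(2L/(ρ·S·CL))
v = √(2 × 9440 / (0.927 × 18.6 × 0.683)) = √1603 = 40 m/s

v = 40 m/s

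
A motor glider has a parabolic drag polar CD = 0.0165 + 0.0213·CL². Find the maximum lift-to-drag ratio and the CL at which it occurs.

For CD = CD0 + K·CL², (L/D)max occurs at CL* = √(CD0/K) and equals 1/(2√(K·CD0)).
(L/D)max = 1/(2√(0.0213 × 0.0165)) = 1/(2 × 0.01875) = 26.7
CL* = √(0.0165/0.0213) = 0.88

(L/D)max = 26.7, at CL = 0.88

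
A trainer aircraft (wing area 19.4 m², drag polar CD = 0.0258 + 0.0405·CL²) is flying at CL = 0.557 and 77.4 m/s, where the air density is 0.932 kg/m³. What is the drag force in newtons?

CD = 0.0258 + 0.0405 × 0.557² = 0.03837
D = ½ρv²S·CD = ½ × 0.932 × 77.4² × 19.4 × 0.03837 = 2080 N

D = 2080 N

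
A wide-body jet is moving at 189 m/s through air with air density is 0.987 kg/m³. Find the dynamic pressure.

q = ½ρv² = ½ × 0.987 × 189² = 17600 Pa

q = 17600 Pa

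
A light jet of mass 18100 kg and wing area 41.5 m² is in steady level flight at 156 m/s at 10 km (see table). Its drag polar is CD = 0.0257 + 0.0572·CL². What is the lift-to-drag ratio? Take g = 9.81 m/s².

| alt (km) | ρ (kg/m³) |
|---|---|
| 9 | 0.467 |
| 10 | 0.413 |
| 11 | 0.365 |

At 10 km, from the table: ρ = 0.413 kg/m³.
In steady level flight, lift balances weight: W = mg = 18100 × 9.81 = 1.7756×10^5 N.
Dynamic pressure q = 0.5 × 0.413 × 156² = 5025 Pa.
CL = W/(q·S) = 1.7756×10^5 / (5025 × 41.5) = 0.8514.
CD = 0.0257 + 0.0572 × 0.8514² = 0.06716.
L/D = CL/CD = 0.8514 / 0.06716 = 12.7

L/D = 12.7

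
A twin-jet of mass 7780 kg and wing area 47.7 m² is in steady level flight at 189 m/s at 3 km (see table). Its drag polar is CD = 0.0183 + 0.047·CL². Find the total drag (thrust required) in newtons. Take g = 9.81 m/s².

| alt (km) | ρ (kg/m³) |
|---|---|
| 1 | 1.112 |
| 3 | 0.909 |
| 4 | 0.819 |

D = 14500 N

At 3 km, from the table: ρ = 0.909 kg/m³.
Level flight ⇒ L = W = m·g = 7780 × 9.81 = 76322 N.
Dynamic pressure q = 0.5 × 0.909 × 189² = 16240 Pa.
CL = W/(q·S) = 76322 / (16240 × 47.7) = 0.09855.
CD = 0.0183 + 0.047 × 0.09855² = 0.01876.
D = q·S·CD = 16240 × 47.7 × 0.01876 = 14530 N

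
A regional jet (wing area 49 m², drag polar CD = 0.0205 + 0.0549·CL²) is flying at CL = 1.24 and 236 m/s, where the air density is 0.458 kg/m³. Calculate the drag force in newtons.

CD = 0.0205 + 0.0549 × 1.24² = 0.1049
D = ½ρv²S·CD = ½ × 0.458 × 236² × 49 × 0.1049 = 65600 N

D = 65600 N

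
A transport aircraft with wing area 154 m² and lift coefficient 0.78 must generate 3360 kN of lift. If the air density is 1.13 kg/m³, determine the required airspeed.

v = 223 m/s

L = ½ρv²S·CL ⇒ v = √(2L/(ρ·S·CL))
v = √(2 × 3.36×10^6 / (1.13 × 154 × 0.78)) = √49510 = 223 m/s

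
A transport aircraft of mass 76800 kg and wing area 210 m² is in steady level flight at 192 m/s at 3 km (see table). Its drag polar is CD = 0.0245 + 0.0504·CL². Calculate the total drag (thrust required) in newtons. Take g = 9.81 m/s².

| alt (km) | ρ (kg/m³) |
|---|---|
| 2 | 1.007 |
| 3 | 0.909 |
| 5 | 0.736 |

D = 94300 N

At 3 km, from the table: ρ = 0.909 kg/m³.
In steady level flight, lift balances weight: W = mg = 76800 × 9.81 = 7.5341×10^5 N.
Dynamic pressure q = 0.5 × 0.909 × 192² = 16750 Pa.
Required CL = L/(qS) = 7.5341×10^5/(16750·210) = 0.2141.
CD = 0.0245 + 0.0504 × 0.2141² = 0.02681.
D = q·S·CD = 16750 × 210 × 0.02681 = 94330 N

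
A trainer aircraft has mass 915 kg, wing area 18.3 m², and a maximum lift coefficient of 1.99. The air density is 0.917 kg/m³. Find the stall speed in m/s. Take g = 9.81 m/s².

Weight W = mg = 915 × 9.81 = 8976 N.
V_stall = √(2W/(ρ·S·CL,max)) = √(2 × 8976 / (0.917 × 18.3 × 1.99))
V_stall = √537.6 = 23.2 m/s

V_stall = 23.2 m/s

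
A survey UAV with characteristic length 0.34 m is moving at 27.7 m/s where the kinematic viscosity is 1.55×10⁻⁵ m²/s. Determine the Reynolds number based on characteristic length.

Re = 6.08×10^5

Re = v·c/ν = 27.7 × 0.34 / (1.55×10⁻⁵) = 6.08×10^5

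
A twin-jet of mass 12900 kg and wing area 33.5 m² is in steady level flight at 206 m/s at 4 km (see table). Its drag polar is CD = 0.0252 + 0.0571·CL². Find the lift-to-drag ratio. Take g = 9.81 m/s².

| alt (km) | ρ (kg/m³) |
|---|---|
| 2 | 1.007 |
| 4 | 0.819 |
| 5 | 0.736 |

L/D = 7.79

At 4 km, from the table: ρ = 0.819 kg/m³.
Level flight ⇒ L = W = m·g = 12900 × 9.81 = 1.2655×10^5 N.
q = ½ρv² = ½ × 0.819 × 206² = 17380 Pa.
CL = W/(q·S) = 1.2655×10^5 / (17380 × 33.5) = 0.2174.
CD = 0.0252 + 0.0571 × 0.2174² = 0.0279.
L/D = CL/CD = 0.2174 / 0.0279 = 7.79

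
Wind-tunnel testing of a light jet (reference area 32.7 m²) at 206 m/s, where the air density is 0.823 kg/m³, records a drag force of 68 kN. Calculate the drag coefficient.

CD = 0.119

From D = ½ρv²S·CD, rearranging gives CD = 2D/(ρv²S).
CD = 2 × 68000 / (0.823 × 206² × 32.7) = 0.119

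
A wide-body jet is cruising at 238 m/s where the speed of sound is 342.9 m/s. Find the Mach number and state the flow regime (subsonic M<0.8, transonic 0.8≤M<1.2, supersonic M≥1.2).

M = 0.694 (subsonic)

M = v/a = 238 / 342.9 = 0.694
M = 0.694 → subsonic.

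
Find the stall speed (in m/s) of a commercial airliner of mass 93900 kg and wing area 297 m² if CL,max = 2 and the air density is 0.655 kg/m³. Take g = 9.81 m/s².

At stall, lift equals weight: L = W = m·g = 93900 × 9.81 = 9.212×10^5 N.
V_stall = √(2W/(ρ·S·CL,max)) = √(2 × 9.212×10^5 / (0.655 × 297 × 2))
V_stall = √4735 = 68.8 m/s

V_stall = 68.8 m/s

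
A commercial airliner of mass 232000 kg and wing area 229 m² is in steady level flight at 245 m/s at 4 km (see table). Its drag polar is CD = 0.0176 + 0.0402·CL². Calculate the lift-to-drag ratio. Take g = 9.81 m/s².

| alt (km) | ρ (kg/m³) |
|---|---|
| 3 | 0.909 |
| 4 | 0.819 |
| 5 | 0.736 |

At 4 km, from the table: ρ = 0.819 kg/m³.
Weight W = mg = 232000 × 9.81 = 2.2759×10^6 N; in level flight L = W.
Dynamic pressure q = 0.5 × 0.819 × 245² = 24580 Pa.
CL = W/(q·S) = 2.2759×10^6 / (24580 × 229) = 0.4043.
CD = 0.0176 + 0.0402 × 0.4043² = 0.02417.
L/D = CL/CD = 0.4043 / 0.02417 = 16.7

L/D = 16.7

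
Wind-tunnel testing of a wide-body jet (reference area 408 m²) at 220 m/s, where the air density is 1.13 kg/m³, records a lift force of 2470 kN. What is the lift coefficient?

From L = ½ρv²S·CL, rearranging gives CL = 2L/(ρv²S).
CL = 2 × 2.47×10^6 / (1.13 × 220² × 408) = 0.221

CL = 0.221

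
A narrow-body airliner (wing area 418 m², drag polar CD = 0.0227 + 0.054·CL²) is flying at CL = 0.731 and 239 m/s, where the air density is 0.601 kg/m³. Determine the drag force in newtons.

CD = 0.0227 + 0.054 × 0.731² = 0.05156
D = ½ρv²S·CD = ½ × 0.601 × 239² × 418 × 0.05156 = 3.7×10^5 N

D = 3.7×10^5 N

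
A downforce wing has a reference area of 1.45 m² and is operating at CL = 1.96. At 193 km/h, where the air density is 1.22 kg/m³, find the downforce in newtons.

Convert speed: v = 193 km/h ÷ 3.6 = 53.61 m/s.
L = ½ρv²S·CL = ½ × 1.22 × 53.61² × 1.45 × 1.96 = 4980 N

L = 4980 N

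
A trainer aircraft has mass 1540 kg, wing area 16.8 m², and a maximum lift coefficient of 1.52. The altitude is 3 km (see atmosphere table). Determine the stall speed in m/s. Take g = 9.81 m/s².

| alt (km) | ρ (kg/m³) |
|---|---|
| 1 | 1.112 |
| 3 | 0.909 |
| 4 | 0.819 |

At 3 km, from the table: ρ = 0.909 kg/m³.
Weight W = mg = 1540 × 9.81 = 15110 N.
From L = ½ρV²S·CL,max = W: V_stall = √(2W/(ρSCL,max)) = √(2·15110/(0.909·16.8·1.52))
V_stall = √1302 = 36.1 m/s

V_stall = 36.1 m/s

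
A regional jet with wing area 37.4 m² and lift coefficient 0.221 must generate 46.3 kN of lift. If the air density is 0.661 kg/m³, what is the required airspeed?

L = ½ρv²S·CL ⇒ v = √(2L/(ρ·S·CL))
v = √(2 × 46300 / (0.661 × 37.4 × 0.221)) = √16950 = 130 m/s

v = 130 m/s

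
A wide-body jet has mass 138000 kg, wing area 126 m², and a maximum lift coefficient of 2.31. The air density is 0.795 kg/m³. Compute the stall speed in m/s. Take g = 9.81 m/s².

V_stall = 108 m/s

Weight W = mg = 138000 × 9.81 = 1.354×10^6 N.
V_stall = √(2W/(ρ·S·CL,max)) = √(2 × 1.354×10^6 / (0.795 × 126 × 2.31))
V_stall = √11700 = 108 m/s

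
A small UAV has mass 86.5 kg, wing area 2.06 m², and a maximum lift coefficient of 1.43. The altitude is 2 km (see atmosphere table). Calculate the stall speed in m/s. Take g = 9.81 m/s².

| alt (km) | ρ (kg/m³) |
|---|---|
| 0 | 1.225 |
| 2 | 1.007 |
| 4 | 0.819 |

At 2 km, from the table: ρ = 1.007 kg/m³.
At stall, lift equals weight: L = W = m·g = 86.5 × 9.81 = 848.6 N.
V_stall = √(2W/(ρ·S·CL,max)) = √(2 × 848.6 / (1.007 × 2.06 × 1.43))
V_stall = √572.1 = 23.9 m/s

V_stall = 23.9 m/s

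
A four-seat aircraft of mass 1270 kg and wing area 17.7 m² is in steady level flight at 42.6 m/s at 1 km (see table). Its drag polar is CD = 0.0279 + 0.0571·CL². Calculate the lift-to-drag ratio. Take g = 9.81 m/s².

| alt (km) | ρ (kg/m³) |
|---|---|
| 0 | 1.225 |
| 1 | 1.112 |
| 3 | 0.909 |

L/D = 12.5

At 1 km, from the table: ρ = 1.112 kg/m³.
In steady level flight, lift balances weight: W = mg = 1270 × 9.81 = 12459 N.
q = ½ρv² = ½ × 1.112 × 42.6² = 1009 Pa.
CL = 2W/(ρv²S) = 2×12459/(1.112×42.6²×17.7) = 0.6976.
CD = 0.0279 + 0.0571 × 0.6976² = 0.05569.
L/D = CL/CD = 0.6976 / 0.05569 = 12.5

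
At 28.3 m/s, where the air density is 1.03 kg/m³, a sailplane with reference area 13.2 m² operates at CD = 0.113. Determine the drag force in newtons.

D = 615 N

Dynamic pressure q = ½ρv² = ½ × 1.03 × 28.3² = 412.5 Pa.
D = q·S·CD = 412.5 × 13.2 × 0.113 = 615 N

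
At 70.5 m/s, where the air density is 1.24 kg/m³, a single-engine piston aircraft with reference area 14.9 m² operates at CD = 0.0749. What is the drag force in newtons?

D = 3440 N

Dynamic pressure q = ½ρv² = ½ × 1.24 × 70.5² = 3082 Pa.
D = q·S·CD = 3082 × 14.9 × 0.0749 = 3440 N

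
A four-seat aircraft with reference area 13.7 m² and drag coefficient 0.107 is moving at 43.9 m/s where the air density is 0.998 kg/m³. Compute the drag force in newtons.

Dynamic pressure q = ½ρv² = ½ × 0.998 × 43.9² = 961.7 Pa.
D = q·S·CD = 961.7 × 13.7 × 0.107 = 1410 N

D = 1410 N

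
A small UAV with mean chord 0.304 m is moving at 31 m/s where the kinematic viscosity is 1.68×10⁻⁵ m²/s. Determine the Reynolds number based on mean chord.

Re = v·c/ν = 31 × 0.304 / (1.68×10⁻⁵) = 5.61×10^5

Re = 5.61×10^5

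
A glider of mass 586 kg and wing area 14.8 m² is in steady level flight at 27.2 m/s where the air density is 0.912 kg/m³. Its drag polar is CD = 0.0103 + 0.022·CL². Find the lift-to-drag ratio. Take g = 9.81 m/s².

Weight W = mg = 586 × 9.81 = 5748.7 N; in level flight L = W.
Dynamic pressure q = 0.5 × 0.912 × 27.2² = 337.4 Pa.
CL = 2W/(ρv²S) = 2×5748.7/(0.912×27.2²×14.8) = 1.151.
CD = 0.0103 + 0.022 × 1.151² = 0.03946.
L/D = CL/CD = 1.151 / 0.03946 = 29.2

L/D = 29.2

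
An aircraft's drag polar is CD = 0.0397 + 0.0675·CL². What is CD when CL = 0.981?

CD = 0.105

CD = 0.0397 + 0.0675 × 0.981² = 0.0397 + 0.06496 = 0.105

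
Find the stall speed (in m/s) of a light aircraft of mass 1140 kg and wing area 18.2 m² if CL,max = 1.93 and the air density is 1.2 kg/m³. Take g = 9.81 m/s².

V_stall = 23 m/s

At stall, lift equals weight: L = W = m·g = 1140 × 9.81 = 11180 N.
V_stall = √(2W/(ρ·S·CL,max)) = √(2 × 11180 / (1.2 × 18.2 × 1.93))
V_stall = √530.6 = 23 m/s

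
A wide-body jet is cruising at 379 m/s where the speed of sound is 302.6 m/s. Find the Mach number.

M = 1.25

M = v/a = 379 / 302.6 = 1.25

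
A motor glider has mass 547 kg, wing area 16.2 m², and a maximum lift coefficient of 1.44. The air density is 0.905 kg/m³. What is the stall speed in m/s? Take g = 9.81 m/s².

At stall, lift equals weight: L = W = m·g = 547 × 9.81 = 5366 N.
From L = ½ρV²S·CL,max = W: V_stall = √(2W/(ρSCL,max)) = √(2·5366/(0.905·16.2·1.44))
V_stall = √508.3 = 22.5 m/s

V_stall = 22.5 m/s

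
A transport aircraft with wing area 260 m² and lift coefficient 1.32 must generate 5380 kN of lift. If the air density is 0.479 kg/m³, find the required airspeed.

L = ½ρv²S·CL ⇒ v = √(2L/(ρ·S·CL))
v = √(2 × 5.38×10^6 / (0.479 × 260 × 1.32)) = √65450 = 256 m/s

v = 256 m/s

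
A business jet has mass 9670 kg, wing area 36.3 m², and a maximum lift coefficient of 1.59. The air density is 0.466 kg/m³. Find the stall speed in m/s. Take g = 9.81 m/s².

V_stall = 84 m/s

Weight W = mg = 9670 × 9.81 = 94860 N.
From L = ½ρV²S·CL,max = W: V_stall = √(2W/(ρSCL,max)) = √(2·94860/(0.466·36.3·1.59))
V_stall = √7054 = 84 m/s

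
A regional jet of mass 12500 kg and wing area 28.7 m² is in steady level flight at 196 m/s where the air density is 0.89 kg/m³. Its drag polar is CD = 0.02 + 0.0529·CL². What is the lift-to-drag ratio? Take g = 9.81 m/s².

In steady level flight, lift balances weight: W = mg = 12500 × 9.81 = 1.2262×10^5 N.
Dynamic pressure q = 0.5 × 0.89 × 196² = 17100 Pa.
CL = 2W/(ρv²S) = 2×1.2262×10^5/(0.89×196²×28.7) = 0.2499.
CD = 0.02 + 0.0529 × 0.2499² = 0.0233.
L/D = CL/CD = 0.2499 / 0.0233 = 10.7

L/D = 10.7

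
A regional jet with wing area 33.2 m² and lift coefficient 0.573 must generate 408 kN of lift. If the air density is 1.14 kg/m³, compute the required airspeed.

v = 194 m/s

L = ½ρv²S·CL ⇒ v = √(2L/(ρ·S·CL))
v = √(2 × 4.08×10^5 / (1.14 × 33.2 × 0.573)) = √37630 = 194 m/s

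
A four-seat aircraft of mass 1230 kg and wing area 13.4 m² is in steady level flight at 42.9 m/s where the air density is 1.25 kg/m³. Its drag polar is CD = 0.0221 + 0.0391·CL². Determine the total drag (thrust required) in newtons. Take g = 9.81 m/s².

D = 710 N

Weight W = mg = 1230 × 9.81 = 12066 N; in level flight L = W.
q = ½ρv² = ½ × 1.25 × 42.9² = 1150 Pa.
CL = W/(q·S) = 12066 / (1150 × 13.4) = 0.7828.
CD = 0.0221 + 0.0391 × 0.7828² = 0.04606.
D = q·S·CD = 1150 × 13.4 × 0.04606 = 710 N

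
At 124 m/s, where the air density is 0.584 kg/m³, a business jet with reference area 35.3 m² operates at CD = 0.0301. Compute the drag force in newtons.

D = ½ρv²S·CD = ½ × 0.584 × 124² × 35.3 × 0.0301 = 4770 N

D = 4770 N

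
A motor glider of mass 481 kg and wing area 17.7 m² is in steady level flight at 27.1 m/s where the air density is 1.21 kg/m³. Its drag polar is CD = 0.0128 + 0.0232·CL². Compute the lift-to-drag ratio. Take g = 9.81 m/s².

In steady level flight, lift balances weight: W = mg = 481 × 9.81 = 4718.6 N.
q = ½ρv² = ½ × 1.21 × 27.1² = 444.3 Pa.
CL = W/(q·S) = 4718.6 / (444.3 × 17.7) = 0.6.
CD = 0.0128 + 0.0232 × 0.6² = 0.02115.
L/D = CL/CD = 0.6 / 0.02115 = 28.4

L/D = 28.4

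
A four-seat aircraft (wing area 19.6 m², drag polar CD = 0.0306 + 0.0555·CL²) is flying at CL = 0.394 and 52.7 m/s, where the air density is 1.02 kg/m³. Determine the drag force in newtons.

CD = 0.0306 + 0.0555 × 0.394² = 0.03922
D = ½ρv²S·CD = ½ × 1.02 × 52.7² × 19.6 × 0.03922 = 1090 N

D = 1090 N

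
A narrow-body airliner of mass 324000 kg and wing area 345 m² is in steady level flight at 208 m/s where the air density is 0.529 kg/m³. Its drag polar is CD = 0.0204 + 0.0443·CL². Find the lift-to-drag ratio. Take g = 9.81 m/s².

In steady level flight, lift balances weight: W = mg = 324000 × 9.81 = 3.1784×10^6 N.
q = ½ρv² = ½ × 0.529 × 208² = 11440 Pa.
CL = W/(q·S) = 3.1784×10^6 / (11440 × 345) = 0.8051.
CD = 0.0204 + 0.0443 × 0.8051² = 0.04911.
L/D = CL/CD = 0.8051 / 0.04911 = 16.4

L/D = 16.4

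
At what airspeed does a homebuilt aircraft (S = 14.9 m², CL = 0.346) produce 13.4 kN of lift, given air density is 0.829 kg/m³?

L = ½ρv²S·CL ⇒ v = √(2L/(ρ·S·CL))
v = √(2 × 13400 / (0.829 × 14.9 × 0.346)) = √6271 = 79.2 m/s

v = 79.2 m/s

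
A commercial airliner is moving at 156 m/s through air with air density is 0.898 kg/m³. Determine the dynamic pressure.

q = ½ρv² = ½ × 0.898 × 156² = 10900 Pa

q = 10900 Pa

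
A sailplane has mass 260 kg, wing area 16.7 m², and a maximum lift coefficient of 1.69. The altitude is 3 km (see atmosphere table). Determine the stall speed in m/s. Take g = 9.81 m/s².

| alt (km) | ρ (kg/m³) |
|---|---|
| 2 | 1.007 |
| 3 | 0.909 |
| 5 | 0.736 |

At 3 km, from the table: ρ = 0.909 kg/m³.
Weight W = mg = 260 × 9.81 = 2551 N.
From L = ½ρV²S·CL,max = W: V_stall = √(2W/(ρSCL,max)) = √(2·2551/(0.909·16.7·1.69))
V_stall = √198.8 = 14.1 m/s

V_stall = 14.1 m/s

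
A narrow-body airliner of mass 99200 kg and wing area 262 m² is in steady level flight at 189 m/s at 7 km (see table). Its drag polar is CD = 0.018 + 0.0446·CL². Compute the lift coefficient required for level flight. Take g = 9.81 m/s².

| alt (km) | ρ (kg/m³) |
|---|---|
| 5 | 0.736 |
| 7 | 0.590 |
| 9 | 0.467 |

At 7 km, from the table: ρ = 0.590 kg/m³.
Level flight ⇒ L = W = m·g = 99200 × 9.81 = 9.7315×10^5 N.
Dynamic pressure q = 0.5 × 0.59 × 189² = 10540 Pa.
CL = W/(q·S) = 9.7315×10^5 / (10540 × 262) = 0.3525.

CL = 0.352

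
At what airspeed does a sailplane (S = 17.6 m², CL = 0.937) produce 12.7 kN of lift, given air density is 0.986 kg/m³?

L = ½ρv²S·CL ⇒ v = √(2L/(ρ·S·CL))
v = √(2 × 12700 / (0.986 × 17.6 × 0.937)) = √1562 = 39.5 m/s

v = 39.5 m/s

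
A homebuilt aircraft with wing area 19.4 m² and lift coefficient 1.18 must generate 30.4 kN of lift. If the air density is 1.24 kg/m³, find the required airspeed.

v = 46.3 m/s

L = ½ρv²S·CL ⇒ v = √(2L/(ρ·S·CL))
v = √(2 × 30400 / (1.24 × 19.4 × 1.18)) = √2142 = 46.3 m/s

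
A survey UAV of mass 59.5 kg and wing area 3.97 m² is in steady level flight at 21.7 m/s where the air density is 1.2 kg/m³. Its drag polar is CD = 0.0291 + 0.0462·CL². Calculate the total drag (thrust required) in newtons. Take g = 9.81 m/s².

Weight W = mg = 59.5 × 9.81 = 583.7 N; in level flight L = W.
Dynamic pressure q = 0.5 × 1.2 × 21.7² = 282.5 Pa.
CL = W/(q·S) = 583.7 / (282.5 × 3.97) = 0.5204.
CD = 0.0291 + 0.0462 × 0.5204² = 0.04161.
D = q·S·CD = 282.5 × 3.97 × 0.04161 = 46.67 N

D = 46.7 N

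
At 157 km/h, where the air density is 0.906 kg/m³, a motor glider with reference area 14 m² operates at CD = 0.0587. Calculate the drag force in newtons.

Convert speed: v = 157 km/h ÷ 3.6 = 43.61 m/s.
Dynamic pressure q = ½ρv² = ½ × 0.906 × 43.61² = 861.6 Pa.
D = q·S·CD = 861.6 × 14 × 0.0587 = 708 N

D = 708 N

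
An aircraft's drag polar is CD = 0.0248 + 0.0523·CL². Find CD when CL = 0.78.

CD = 0.0248 + 0.0523 × 0.78² = 0.0248 + 0.03182 = 0.0566

CD = 0.0566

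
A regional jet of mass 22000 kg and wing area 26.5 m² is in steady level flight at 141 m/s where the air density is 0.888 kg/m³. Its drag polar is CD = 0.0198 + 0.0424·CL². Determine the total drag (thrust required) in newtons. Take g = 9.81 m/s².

D = 13100 N

Weight W = mg = 22000 × 9.81 = 2.1582×10^5 N; in level flight L = W.
Dynamic pressure q = 0.5 × 0.888 × 141² = 8827 Pa.
CL = 2W/(ρv²S) = 2×2.1582×10^5/(0.888×141²×26.5) = 0.9226.
CD = 0.0198 + 0.0424 × 0.9226² = 0.05589.
D = q·S·CD = 8827 × 26.5 × 0.05589 = 13070 N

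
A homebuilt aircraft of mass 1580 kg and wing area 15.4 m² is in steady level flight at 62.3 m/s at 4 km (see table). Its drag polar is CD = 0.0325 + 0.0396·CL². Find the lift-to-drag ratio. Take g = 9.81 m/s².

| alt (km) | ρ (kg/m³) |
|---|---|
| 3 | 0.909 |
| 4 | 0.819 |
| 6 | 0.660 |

L/D = 13.1

At 4 km, from the table: ρ = 0.819 kg/m³.
In steady level flight, lift balances weight: W = mg = 1580 × 9.81 = 15500 N.
q = ½ρv² = ½ × 0.819 × 62.3² = 1589 Pa.
Required CL = L/(qS) = 15500/(1589·15.4) = 0.6333.
CD = 0.0325 + 0.0396 × 0.6333² = 0.04838.
L/D = CL/CD = 0.6333 / 0.04838 = 13.1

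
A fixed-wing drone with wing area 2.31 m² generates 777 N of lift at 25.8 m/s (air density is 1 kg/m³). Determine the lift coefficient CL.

CL = 1.01

From L = ½ρv²S·CL, rearranging gives CL = 2L/(ρv²S).
CL = 2 × 777 / (1 × 25.8² × 2.31) = 1.01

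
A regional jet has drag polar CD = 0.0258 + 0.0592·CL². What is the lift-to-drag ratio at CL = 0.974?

L/D = 11.9

CD = 0.0258 + 0.0592 × 0.974² = 0.08196
L/D = CL/CD = 0.974 / 0.08196 = 11.9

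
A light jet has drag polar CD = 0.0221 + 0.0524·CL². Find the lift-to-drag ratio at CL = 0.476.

CD = 0.0221 + 0.0524 × 0.476² = 0.03397
L/D = CL/CD = 0.476 / 0.03397 = 14

L/D = 14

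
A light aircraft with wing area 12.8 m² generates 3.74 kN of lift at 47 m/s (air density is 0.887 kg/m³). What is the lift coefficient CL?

CL = 0.298

From L = ½ρv²S·CL, rearranging gives CL = 2L/(ρv²S).
CL = 2 × 3740 / (0.887 × 47² × 12.8) = 0.298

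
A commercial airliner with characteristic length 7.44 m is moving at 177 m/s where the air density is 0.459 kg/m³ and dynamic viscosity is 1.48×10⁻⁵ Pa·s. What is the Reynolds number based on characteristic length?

Re = 4.08×10^7

Re = ρ·v·c/μ = 0.459 × 177 × 7.44 / (1.48×10⁻⁵) = 4.08×10^7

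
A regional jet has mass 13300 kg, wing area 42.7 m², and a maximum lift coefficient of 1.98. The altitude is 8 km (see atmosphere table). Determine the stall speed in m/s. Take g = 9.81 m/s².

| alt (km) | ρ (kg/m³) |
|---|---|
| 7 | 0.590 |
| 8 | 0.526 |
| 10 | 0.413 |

V_stall = 76.6 m/s

At 8 km, from the table: ρ = 0.526 kg/m³.
Weight W = mg = 13300 × 9.81 = 1.305×10^5 N.
From L = ½ρV²S·CL,max = W: V_stall = √(2W/(ρSCL,max)) = √(2·1.305×10^5/(0.526·42.7·1.98))
V_stall = √5868 = 76.6 m/s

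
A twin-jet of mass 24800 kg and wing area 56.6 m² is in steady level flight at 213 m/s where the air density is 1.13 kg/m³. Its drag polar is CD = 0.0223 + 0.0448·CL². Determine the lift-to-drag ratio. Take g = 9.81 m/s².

L/D = 7.12

Weight W = mg = 24800 × 9.81 = 2.4329×10^5 N; in level flight L = W.
q = ½ρv² = ½ × 1.13 × 213² = 25630 Pa.
CL = W/(q·S) = 2.4329×10^5 / (25630 × 56.6) = 0.1677.
CD = 0.0223 + 0.0448 × 0.1677² = 0.02356.
L/D = CL/CD = 0.1677 / 0.02356 = 7.12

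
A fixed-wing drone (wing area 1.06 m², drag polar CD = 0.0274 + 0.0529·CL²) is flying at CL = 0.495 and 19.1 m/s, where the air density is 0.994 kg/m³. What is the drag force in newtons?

D = 7.76 N

CD = 0.0274 + 0.0529 × 0.495² = 0.04036
D = ½ρv²S·CD = ½ × 0.994 × 19.1² × 1.06 × 0.04036 = 7.76 N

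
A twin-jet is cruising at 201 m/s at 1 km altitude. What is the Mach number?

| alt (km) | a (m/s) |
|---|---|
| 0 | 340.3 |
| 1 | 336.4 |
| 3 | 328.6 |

At 1 km, from the table: a = 336.4 m/s.
M = v/a = 201 / 336.4 = 0.598

M = 0.598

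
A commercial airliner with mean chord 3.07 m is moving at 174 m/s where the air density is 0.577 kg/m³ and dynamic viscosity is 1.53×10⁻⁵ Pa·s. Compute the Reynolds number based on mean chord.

Re = ρ·v·c/μ = 0.577 × 174 × 3.07 / (1.53×10⁻⁵) = 2.01×10^7

Re = 2.01×10^7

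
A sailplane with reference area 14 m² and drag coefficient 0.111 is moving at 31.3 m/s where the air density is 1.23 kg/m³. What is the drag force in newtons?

Dynamic pressure q = ½ρv² = ½ × 1.23 × 31.3² = 602.5 Pa.
D = q·S·CD = 602.5 × 14 × 0.111 = 936 N

D = 936 N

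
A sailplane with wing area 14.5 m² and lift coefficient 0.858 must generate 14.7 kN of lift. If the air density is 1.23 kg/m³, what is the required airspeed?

v = 43.8 m/s

L = ½ρv²S·CL ⇒ v = √(2L/(ρ·S·CL))
v = √(2 × 14700 / (1.23 × 14.5 × 0.858)) = √1921 = 43.8 m/s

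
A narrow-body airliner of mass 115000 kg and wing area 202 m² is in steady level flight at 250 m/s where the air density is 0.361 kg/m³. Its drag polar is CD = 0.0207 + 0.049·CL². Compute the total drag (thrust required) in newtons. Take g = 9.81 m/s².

D = 74500 N

In steady level flight, lift balances weight: W = mg = 115000 × 9.81 = 1.1282×10^6 N.
Dynamic pressure q = 0.5 × 0.361 × 250² = 11280 Pa.
Required CL = L/(qS) = 1.1282×10^6/(11280·202) = 0.4951.
CD = 0.0207 + 0.049 × 0.4951² = 0.03271.
D = q·S·CD = 11280 × 202 × 0.03271 = 74540 N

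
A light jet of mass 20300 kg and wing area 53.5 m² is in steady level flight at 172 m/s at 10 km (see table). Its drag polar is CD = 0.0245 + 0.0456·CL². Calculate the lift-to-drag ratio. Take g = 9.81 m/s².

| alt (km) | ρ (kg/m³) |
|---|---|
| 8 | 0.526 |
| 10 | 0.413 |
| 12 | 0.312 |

At 10 km, from the table: ρ = 0.413 kg/m³.
Weight W = mg = 20300 × 9.81 = 1.9914×10^5 N; in level flight L = W.
Dynamic pressure q = 0.5 × 0.413 × 172² = 6109 Pa.
CL = 2W/(ρv²S) = 2×1.9914×10^5/(0.413×172²×53.5) = 0.6093.
CD = 0.0245 + 0.0456 × 0.6093² = 0.04143.
L/D = CL/CD = 0.6093 / 0.04143 = 14.7

L/D = 14.7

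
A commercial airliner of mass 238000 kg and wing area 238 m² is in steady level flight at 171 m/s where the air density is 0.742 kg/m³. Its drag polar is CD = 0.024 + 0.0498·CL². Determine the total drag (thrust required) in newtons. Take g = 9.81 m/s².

D = 1.67×10^5 N

In steady level flight, lift balances weight: W = mg = 238000 × 9.81 = 2.3348×10^6 N.
Dynamic pressure q = 0.5 × 0.742 × 171² = 10850 Pa.
CL = W/(q·S) = 2.3348×10^6 / (10850 × 238) = 0.9043.
CD = 0.024 + 0.0498 × 0.9043² = 0.06472.
D = q·S·CD = 10850 × 238 × 0.06472 = 1.671×10^5 N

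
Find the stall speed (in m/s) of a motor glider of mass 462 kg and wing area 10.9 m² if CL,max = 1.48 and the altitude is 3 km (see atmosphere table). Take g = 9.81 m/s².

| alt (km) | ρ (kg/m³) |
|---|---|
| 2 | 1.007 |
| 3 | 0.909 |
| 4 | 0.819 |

V_stall = 24.9 m/s

At 3 km, from the table: ρ = 0.909 kg/m³.
Stall occurs when L = W at CL,max. W = mg = 462 × 9.81 = 4532 N.
From L = ½ρV²S·CL,max = W: V_stall = √(2W/(ρSCL,max)) = √(2·4532/(0.909·10.9·1.48))
V_stall = √618.1 = 24.9 m/s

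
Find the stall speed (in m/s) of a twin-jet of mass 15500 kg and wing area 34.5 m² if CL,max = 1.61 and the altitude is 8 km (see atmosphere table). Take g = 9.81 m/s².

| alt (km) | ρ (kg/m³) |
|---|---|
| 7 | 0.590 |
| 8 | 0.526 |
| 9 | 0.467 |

V_stall = 102 m/s

At 8 km, from the table: ρ = 0.526 kg/m³.
Stall occurs when L = W at CL,max. W = mg = 15500 × 9.81 = 1.521×10^5 N.
From L = ½ρV²S·CL,max = W: V_stall = √(2W/(ρSCL,max)) = √(2·1.521×10^5/(0.526·34.5·1.61))
V_stall = √10410 = 102 m/s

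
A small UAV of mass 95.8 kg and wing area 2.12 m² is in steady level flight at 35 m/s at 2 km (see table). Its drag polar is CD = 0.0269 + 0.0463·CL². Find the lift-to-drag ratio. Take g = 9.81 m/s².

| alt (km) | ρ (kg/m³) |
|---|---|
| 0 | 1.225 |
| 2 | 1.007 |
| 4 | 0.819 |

At 2 km, from the table: ρ = 1.007 kg/m³.
In steady level flight, lift balances weight: W = mg = 95.8 × 9.81 = 939.8 N.
q = ½ρv² = ½ × 1.007 × 35² = 616.8 Pa.
Required CL = L/(qS) = 939.8/(616.8·2.12) = 0.7187.
CD = 0.0269 + 0.0463 × 0.7187² = 0.05082.
L/D = CL/CD = 0.7187 / 0.05082 = 14.1

L/D = 14.1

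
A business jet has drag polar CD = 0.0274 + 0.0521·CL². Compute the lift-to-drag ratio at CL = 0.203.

L/D = 6.87

CD = 0.0274 + 0.0521 × 0.203² = 0.02955
L/D = CL/CD = 0.203 / 0.02955 = 6.87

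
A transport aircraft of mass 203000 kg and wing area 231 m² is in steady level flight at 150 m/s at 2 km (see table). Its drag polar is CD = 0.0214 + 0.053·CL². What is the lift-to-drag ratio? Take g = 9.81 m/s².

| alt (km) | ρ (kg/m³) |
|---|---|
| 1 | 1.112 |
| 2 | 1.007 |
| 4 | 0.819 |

L/D = 14.6

At 2 km, from the table: ρ = 1.007 kg/m³.
In steady level flight, lift balances weight: W = mg = 203000 × 9.81 = 1.9914×10^6 N.
Dynamic pressure q = 0.5 × 1.007 × 150² = 11330 Pa.
CL = W/(q·S) = 1.9914×10^6 / (11330 × 231) = 0.761.
CD = 0.0214 + 0.053 × 0.761² = 0.05209.
L/D = CL/CD = 0.761 / 0.05209 = 14.6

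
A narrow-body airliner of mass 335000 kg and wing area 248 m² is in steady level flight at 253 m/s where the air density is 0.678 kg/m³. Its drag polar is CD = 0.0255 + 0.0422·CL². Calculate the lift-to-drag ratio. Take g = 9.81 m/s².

L/D = 14.8

Weight W = mg = 335000 × 9.81 = 3.2864×10^6 N; in level flight L = W.
Dynamic pressure q = 0.5 × 0.678 × 253² = 21700 Pa.
Required CL = L/(qS) = 3.2864×10^6/(21700·248) = 0.6107.
CD = 0.0255 + 0.0422 × 0.6107² = 0.04124.
L/D = CL/CD = 0.6107 / 0.04124 = 14.8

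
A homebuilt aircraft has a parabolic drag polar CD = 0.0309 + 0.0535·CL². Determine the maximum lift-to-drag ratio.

(L/D)max = 12.3

For CD = CD0 + K·CL², (L/D)max occurs at CL* = √(CD0/K) and equals 1/(2√(K·CD0)).
(L/D)max = 1/(2√(0.0535 × 0.0309)) = 1/(2 × 0.04066) = 12.3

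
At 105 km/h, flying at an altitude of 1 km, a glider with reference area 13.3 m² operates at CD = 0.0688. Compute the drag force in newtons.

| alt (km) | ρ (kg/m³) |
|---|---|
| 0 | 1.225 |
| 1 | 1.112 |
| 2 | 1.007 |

At 1 km, from the table: ρ = 1.112 kg/m³.
Convert speed: v = 105 km/h ÷ 3.6 = 29.17 m/s.
D = ½ρv²S·CD = ½ × 1.112 × 29.17² × 13.3 × 0.0688 = 433 N

D = 433 N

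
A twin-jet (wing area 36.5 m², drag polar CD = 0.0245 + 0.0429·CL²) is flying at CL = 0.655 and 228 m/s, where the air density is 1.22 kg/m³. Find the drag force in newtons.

D = 49700 N

CD = 0.0245 + 0.0429 × 0.655² = 0.04291
D = ½ρv²S·CD = ½ × 1.22 × 228² × 36.5 × 0.04291 = 49700 N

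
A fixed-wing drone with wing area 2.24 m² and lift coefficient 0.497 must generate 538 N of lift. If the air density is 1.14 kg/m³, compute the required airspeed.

v = 29.1 m/s

L = ½ρv²S·CL ⇒ v = √(2L/(ρ·S·CL))
v = √(2 × 538 / (1.14 × 2.24 × 0.497)) = √847.8 = 29.1 m/s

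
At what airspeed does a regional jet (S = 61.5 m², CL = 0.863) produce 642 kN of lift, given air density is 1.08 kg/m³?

L = ½ρv²S·CL ⇒ v = √(2L/(ρ·S·CL))
v = √(2 × 6.42×10^5 / (1.08 × 61.5 × 0.863)) = √22400 = 150 m/s

v = 150 m/s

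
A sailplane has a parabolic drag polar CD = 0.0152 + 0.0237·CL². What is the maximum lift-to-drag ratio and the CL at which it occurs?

(L/D)max = 26.3, at CL = 0.801

For CD = CD0 + K·CL², (L/D)max occurs at CL* = √(CD0/K) and equals 1/(2√(K·CD0)).
(L/D)max = 1/(2√(0.0237 × 0.0152)) = 1/(2 × 0.01898) = 26.3
CL* = √(0.0152/0.0237) = 0.801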